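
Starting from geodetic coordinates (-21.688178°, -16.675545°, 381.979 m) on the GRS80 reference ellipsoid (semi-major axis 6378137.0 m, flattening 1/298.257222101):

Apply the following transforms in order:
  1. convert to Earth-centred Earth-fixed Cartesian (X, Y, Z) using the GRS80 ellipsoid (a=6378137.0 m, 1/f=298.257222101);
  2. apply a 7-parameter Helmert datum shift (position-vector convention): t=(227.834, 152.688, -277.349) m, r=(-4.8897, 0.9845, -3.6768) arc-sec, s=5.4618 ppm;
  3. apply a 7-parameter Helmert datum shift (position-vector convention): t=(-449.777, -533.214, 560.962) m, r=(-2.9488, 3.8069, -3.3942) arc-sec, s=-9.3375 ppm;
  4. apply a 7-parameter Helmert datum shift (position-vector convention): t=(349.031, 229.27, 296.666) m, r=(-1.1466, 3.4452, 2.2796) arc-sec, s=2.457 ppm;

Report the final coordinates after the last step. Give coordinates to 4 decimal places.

start: φ=-21.688178°, λ=-16.675545°, h=381.979 m
→ ECEF (a=6378137.000, f=1/298.257222101): X=5680314.6756, Y=-1701533.7144, Z=-2342505.6962
→ Helmert 7p (PV): X=5680532.0224, Y=-1701547.1072, Z=-2342782.6151
→ Helmert 7p (PV): X=5679957.9650, Y=-1702191.4009, Z=-2342280.2930
→ Helmert 7p (PV): X=5680300.6413, Y=-1701916.5597, Z=-2342074.7911

X=5680300.6413 m, Y=-1701916.5597 m, Z=-2342074.7911 m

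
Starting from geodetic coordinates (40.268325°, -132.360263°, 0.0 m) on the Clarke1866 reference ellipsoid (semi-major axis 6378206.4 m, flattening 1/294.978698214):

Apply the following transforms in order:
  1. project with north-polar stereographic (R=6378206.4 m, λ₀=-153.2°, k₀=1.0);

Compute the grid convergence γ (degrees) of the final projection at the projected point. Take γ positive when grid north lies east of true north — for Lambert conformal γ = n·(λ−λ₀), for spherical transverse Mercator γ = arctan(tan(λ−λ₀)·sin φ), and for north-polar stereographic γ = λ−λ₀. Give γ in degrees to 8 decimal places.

20.83973700

start: φ=40.268325°, λ=-132.360263°, h=0.000 m
→ into stereo (λ₀=-153.2°): φ=40.26832500°, λ−λ₀=20.83973700°
convergence γ = 20.83973700°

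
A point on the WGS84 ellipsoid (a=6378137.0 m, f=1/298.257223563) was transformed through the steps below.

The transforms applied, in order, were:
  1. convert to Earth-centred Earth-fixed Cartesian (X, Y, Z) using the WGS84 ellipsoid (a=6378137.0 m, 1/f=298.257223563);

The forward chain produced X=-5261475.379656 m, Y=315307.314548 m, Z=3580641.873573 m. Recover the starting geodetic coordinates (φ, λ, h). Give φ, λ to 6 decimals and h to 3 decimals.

φ=34.368167°, λ=176.570506°, h=729.296 m

start: X=-5261475.3797, Y=315307.3145, Z=3580641.8736 m
→ geod (Bowring, a=6378137.000): φ=34.36816700°, λ=176.57050600°, h=729.2960 m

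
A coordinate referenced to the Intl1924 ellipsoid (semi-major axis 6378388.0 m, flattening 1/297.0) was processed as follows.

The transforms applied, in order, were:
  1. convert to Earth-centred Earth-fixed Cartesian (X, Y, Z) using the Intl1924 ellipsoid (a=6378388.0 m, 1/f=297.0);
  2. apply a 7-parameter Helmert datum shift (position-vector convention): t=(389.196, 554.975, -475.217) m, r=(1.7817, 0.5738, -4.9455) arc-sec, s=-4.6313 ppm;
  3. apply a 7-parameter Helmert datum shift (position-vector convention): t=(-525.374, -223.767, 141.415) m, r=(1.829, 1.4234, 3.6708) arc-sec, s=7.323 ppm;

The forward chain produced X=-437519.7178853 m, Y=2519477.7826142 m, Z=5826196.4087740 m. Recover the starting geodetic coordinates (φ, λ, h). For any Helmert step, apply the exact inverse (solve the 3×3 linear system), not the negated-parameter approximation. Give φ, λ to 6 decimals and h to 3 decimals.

start: X=-437519.7179, Y=2519477.7826, Z=5826196.4088 m
→ Helmert⁻¹: X=-436986.5053, Y=2519742.5353, Z=5825986.9711
→ Helmert⁻¹: X=-437454.3378, Y=2519239.0674, Z=5826466.1944
→ geod (Bowring, a=6378388.000): φ=66.44762500°, λ=99.85092300°, h=2467.3220 m

φ=66.447625°, λ=99.850923°, h=2467.322 m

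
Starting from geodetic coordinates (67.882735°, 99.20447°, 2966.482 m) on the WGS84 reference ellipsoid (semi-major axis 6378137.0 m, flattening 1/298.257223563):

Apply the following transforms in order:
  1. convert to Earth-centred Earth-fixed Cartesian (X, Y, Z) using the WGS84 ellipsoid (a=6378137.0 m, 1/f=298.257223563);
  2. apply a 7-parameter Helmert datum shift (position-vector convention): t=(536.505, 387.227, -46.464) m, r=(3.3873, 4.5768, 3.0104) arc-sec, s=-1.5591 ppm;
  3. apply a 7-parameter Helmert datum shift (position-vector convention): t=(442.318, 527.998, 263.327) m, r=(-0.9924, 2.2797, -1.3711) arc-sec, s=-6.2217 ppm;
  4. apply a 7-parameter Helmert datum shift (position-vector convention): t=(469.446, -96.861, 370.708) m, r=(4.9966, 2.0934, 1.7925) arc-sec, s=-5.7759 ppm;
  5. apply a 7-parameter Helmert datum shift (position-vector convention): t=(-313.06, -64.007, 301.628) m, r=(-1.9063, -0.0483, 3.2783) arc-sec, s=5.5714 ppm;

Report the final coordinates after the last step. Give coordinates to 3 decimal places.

start: φ=67.882735°, λ=99.204470°, h=2966.482 m
→ ECEF (a=6378137.000, f=1/298.257223563): X=-385409.0077, Y=2378411.3616, Z=5888929.2637
→ Helmert 7p (PV): X=-384775.9453, Y=2378692.5471, Z=5888921.2285
→ Helmert 7p (PV): X=-384250.3359, Y=2379236.6364, Z=5889140.7245
→ Helmert 7p (PV): X=-383739.5776, Y=2378980.0350, Z=5889538.9520
→ Helmert 7p (PV): X=-384093.9655, Y=2378977.6147, Z=5889851.3164

X=-384093.966 m, Y=2378977.615 m, Z=5889851.316 m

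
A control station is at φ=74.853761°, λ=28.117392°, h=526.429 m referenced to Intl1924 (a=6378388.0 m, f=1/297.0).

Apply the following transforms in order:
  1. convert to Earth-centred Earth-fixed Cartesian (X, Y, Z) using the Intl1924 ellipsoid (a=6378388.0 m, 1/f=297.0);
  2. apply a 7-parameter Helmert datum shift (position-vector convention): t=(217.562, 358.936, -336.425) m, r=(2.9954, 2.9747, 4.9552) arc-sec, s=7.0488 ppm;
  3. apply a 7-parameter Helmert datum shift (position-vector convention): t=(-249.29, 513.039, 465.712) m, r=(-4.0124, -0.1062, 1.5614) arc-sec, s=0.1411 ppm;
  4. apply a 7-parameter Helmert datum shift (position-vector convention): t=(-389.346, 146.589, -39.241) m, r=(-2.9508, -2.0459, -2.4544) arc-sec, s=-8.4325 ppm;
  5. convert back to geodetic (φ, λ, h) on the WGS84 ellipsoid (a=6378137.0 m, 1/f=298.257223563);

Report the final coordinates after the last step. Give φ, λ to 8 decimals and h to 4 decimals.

φ=74.85189765°, λ=28.15927331°, h=799.6867 m

start: φ=74.853761°, λ=28.117392°, h=526.429 m
→ ECEF (a=6378388.000, f=1/297.0): X=1474632.6508, Y=787955.8396, Z=6135177.0917
→ Helmert 7p (PV): X=1474930.1582, Y=788266.6595, Z=6134874.0882
→ Helmert 7p (PV): X=1474671.9506, Y=788910.3144, Z=6135326.0914
→ Helmert 7p (PV): X=1474218.7022, Y=789120.4741, Z=6135238.4551
→ geod (Bowring, a=6378137.000): φ=74.85189765°, λ=28.15927331°, h=799.6867 m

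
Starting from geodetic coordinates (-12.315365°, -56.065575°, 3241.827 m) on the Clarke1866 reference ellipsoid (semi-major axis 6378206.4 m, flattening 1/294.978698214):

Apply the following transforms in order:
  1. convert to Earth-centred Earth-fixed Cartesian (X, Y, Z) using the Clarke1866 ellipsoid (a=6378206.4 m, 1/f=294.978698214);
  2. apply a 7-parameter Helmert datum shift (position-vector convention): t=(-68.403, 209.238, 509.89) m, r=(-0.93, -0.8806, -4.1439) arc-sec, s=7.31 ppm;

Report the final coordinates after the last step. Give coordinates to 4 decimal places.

start: φ=-12.315365°, λ=-56.065575°, h=3241.827 m
→ ECEF (a=6378206.400, f=1/294.978698214): X=3480962.4530, Y=-5173501.3796, Z=-1352114.2127
→ Helmert 7p (PV): X=3480821.3310, Y=-5173405.9901, Z=-1351576.0191

X=3480821.3310 m, Y=-5173405.9901 m, Z=-1351576.0191 m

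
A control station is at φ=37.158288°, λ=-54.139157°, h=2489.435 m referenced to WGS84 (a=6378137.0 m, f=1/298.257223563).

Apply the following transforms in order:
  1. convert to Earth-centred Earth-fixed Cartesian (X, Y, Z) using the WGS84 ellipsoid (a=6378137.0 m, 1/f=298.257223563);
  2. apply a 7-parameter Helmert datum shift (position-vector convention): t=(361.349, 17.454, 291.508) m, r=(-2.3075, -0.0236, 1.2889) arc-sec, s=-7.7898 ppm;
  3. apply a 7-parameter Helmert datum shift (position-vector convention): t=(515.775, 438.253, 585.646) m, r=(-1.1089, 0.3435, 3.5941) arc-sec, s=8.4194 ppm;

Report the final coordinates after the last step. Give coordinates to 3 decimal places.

X=2983611.290 m, Y=-4125686.700 m, Z=3833854.854 m

start: φ=37.158288°, λ=-54.139157°, h=2489.435 m
→ ECEF (a=6378137.000, f=1/298.257223563): X=2982628.6586, Y=-4126273.9129, Z=3832911.5671
→ Helmert 7p (PV): X=2982992.1188, Y=-4126162.7997, Z=3833219.7193
→ Helmert 7p (PV): X=2983611.2902, Y=-4125686.7004, Z=3833854.8539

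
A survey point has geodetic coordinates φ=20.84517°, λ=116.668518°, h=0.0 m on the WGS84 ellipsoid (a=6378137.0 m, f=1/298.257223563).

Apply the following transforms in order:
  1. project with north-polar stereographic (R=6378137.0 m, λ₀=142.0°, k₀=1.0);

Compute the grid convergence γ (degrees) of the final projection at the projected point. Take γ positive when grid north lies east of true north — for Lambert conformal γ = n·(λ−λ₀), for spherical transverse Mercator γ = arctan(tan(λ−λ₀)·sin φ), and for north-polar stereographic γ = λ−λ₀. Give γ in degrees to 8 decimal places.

start: φ=20.845170°, λ=116.668518°, h=0.000 m
→ into stereo (λ₀=142.0°): φ=20.84517000°, λ−λ₀=-25.33148200°
convergence γ = -25.33148200°

-25.33148200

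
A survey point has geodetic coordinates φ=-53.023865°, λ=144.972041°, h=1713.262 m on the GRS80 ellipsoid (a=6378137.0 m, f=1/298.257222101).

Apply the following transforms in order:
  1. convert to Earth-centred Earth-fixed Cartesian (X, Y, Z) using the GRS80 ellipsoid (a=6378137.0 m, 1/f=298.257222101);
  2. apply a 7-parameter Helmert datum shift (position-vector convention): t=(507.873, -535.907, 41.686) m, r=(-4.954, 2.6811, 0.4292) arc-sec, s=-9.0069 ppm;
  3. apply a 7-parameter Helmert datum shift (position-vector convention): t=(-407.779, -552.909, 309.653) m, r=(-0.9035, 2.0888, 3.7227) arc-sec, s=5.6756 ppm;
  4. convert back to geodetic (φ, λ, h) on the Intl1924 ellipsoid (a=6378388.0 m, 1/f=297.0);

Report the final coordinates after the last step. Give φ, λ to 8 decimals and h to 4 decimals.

φ=-53.02767865°, λ=144.98838632°, h=793.4664 m

start: φ=-53.023865°, λ=144.972041°, h=1713.262 m
→ ECEF (a=6378137.000, f=1/298.257222101): X=-3149045.2317, Y=2207276.0629, Z=-5073510.0944
→ Helmert 7p (PV): X=-3148579.5351, Y=2206591.8698, Z=-5073434.7930
→ Helmert 7p (PV): X=-3149096.3872, Y=2205972.4349, Z=-5073131.7152
→ geod (Bowring, a=6378388.000): φ=-53.02767865°, λ=144.98838632°, h=793.4664 m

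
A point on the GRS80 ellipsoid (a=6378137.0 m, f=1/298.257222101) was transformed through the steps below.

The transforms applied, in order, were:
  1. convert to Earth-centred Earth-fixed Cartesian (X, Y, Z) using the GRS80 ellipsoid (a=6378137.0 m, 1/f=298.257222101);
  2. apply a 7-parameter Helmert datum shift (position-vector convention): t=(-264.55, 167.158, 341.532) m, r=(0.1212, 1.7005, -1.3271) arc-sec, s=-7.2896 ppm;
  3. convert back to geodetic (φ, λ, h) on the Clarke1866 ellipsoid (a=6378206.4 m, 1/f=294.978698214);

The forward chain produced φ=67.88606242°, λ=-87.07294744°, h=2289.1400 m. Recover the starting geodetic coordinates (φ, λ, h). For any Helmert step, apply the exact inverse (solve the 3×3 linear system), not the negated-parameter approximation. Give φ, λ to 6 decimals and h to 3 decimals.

start: φ=67.886062°, λ=-87.072947°, h=2289.140 m
→ ECEF (a=6378206.400, f=1/294.978698214): X=123011.2935, Y=-2405797.4056, Z=5888254.1180
→ Helmert⁻¹: X=123243.6802, Y=-2405977.8496, Z=5887957.9366
→ geod (Bowring, a=6378137.000): φ=67.88197700°, λ=-87.06764700°, h=1952.3730 m

φ=67.881977°, λ=-87.067647°, h=1952.373 m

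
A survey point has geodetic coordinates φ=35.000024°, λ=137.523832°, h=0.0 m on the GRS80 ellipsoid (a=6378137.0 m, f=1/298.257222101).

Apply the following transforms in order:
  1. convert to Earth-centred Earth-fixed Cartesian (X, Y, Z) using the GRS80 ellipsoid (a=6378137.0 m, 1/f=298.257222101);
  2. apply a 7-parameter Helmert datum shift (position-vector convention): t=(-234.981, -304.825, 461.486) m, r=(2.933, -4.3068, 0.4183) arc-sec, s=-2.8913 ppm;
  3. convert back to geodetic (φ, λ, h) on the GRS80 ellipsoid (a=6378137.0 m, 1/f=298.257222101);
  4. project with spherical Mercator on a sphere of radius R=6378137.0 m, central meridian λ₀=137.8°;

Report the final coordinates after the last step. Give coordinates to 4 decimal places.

E=-30153.2124 m, N=4164325.1245 m

start: φ=35.000024°, λ=137.523832°, h=0.000 m
→ ECEF (a=6378137.000, f=1/298.257222101): X=-3857743.5114, Y=3532019.8124, Z=3637869.0903
→ Helmert 7p (PV): X=-3858050.4597, Y=3531645.2231, Z=3638289.7326
→ geod (Bowring, a=6378137.000): φ=35.00326700°, λ=137.52912908°, h=219.5410 m
→ merc (R=6378137.0, λ₀=137.8°): E=-30153.2124, N=4164325.1245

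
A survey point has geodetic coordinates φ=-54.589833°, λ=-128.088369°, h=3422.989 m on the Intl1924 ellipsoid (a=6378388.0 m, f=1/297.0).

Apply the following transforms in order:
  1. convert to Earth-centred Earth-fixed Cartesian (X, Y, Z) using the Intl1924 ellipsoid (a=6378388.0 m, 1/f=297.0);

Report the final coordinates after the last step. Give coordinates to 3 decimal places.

start: φ=-54.589833°, λ=-128.088369°, h=3422.989 m
→ ECEF (a=6378388.000, f=1/297.0): X=-2286183.4588, Y=-2916897.1067, Z=-5177955.4769

X=-2286183.459 m, Y=-2916897.107 m, Z=-5177955.477 m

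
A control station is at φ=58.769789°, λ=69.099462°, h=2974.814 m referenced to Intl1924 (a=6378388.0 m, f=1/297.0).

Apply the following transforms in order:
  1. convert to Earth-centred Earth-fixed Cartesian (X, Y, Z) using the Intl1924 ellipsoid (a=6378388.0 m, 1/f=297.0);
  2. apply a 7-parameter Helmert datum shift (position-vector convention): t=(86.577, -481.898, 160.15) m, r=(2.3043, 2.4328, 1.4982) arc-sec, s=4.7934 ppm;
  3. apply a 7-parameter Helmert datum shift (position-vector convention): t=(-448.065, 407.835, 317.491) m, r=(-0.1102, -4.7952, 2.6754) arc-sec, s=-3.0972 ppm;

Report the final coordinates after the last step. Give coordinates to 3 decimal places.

X=1182756.847 m, Y=3098412.581 m, Z=5433877.076 m

start: φ=58.769789°, λ=69.099462°, h=2974.814 m
→ ECEF (a=6378388.000, f=1/297.0): X=1183241.2514, Y=3098515.2395, Z=5433343.7040
→ Helmert 7p (PV): X=1183375.0782, Y=3097996.0892, Z=5433550.5578
→ Helmert 7p (PV): X=1182756.8474, Y=3098412.5812, Z=5433877.0756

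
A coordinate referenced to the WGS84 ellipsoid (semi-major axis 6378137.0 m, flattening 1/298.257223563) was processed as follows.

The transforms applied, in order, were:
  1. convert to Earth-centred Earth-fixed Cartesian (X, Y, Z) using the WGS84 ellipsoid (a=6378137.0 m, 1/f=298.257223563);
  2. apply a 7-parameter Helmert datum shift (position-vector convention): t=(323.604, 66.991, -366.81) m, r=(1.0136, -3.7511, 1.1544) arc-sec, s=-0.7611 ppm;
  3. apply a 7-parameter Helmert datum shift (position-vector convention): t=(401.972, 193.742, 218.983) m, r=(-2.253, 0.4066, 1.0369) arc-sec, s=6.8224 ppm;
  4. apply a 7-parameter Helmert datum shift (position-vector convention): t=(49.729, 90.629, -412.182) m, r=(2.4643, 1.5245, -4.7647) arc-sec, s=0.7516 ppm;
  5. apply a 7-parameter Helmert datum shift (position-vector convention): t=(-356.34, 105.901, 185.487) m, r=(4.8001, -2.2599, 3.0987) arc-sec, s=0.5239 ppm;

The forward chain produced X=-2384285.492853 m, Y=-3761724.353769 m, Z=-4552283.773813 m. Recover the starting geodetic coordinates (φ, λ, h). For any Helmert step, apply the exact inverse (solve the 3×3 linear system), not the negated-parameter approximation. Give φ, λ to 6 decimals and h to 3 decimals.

φ=-45.811219°, λ=-122.369271°, h=1495.090 m

start: X=-2384285.4929, Y=-3761724.3538, Z=-4552283.7738 m
→ Helmert⁻¹: X=-2384034.2956, Y=-3761898.4091, Z=-4552353.2104
→ Helmert⁻¹: X=-2383961.6855, Y=-3762095.6627, Z=-4551910.2802
→ Helmert⁻¹: X=-2384357.3298, Y=-3762202.0284, Z=-4552144.0011
→ Helmert⁻¹: X=-2384786.5820, Y=-3762280.9035, Z=-4551718.7980
→ geod (Bowring, a=6378137.000): φ=-45.81121900°, λ=-122.36927100°, h=1495.0900 m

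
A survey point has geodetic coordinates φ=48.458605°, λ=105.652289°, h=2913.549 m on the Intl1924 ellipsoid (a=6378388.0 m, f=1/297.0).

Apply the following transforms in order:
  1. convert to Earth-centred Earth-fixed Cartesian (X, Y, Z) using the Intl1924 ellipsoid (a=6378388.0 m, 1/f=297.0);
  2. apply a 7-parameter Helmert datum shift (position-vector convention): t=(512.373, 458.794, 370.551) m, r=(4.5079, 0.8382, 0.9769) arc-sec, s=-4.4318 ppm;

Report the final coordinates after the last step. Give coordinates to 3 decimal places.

start: φ=48.458605°, λ=105.652289°, h=2913.549 m
→ ECEF (a=6378388.000, f=1/297.0): X=-1143897.4044, Y=4082591.7400, Z=4753116.4310
→ Helmert 7p (PV): X=-1143379.9824, Y=4082923.1446, Z=4753559.7899

X=-1143379.982 m, Y=4082923.145 m, Z=4753559.790 m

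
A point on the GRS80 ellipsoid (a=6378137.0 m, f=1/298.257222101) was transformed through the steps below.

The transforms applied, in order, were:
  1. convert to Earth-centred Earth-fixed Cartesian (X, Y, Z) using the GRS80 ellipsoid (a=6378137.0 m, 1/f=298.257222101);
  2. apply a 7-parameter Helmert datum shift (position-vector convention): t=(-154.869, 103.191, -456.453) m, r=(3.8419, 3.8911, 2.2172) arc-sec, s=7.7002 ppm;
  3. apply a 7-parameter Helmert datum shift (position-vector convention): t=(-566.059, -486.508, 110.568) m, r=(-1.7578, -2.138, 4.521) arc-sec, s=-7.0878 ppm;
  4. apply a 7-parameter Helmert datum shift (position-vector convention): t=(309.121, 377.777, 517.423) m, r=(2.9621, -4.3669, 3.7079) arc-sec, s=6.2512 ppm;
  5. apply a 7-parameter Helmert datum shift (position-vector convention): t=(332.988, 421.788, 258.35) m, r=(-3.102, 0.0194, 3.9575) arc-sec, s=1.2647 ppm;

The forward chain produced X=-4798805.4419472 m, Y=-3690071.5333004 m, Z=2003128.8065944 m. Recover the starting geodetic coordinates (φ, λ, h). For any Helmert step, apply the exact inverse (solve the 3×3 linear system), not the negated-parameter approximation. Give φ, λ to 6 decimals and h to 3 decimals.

start: X=-4798805.4419, Y=-3690071.5333, Z=2003128.8066 m
→ Helmert⁻¹: X=-4799203.3552, Y=-3690426.6941, Z=2002811.9722
→ Helmert⁻¹: X=-4799506.4244, Y=-3690666.3651, Z=2002436.6448
→ Helmert⁻¹: X=-4799034.5061, Y=-3690117.8895, Z=2002358.5652
→ Helmert⁻¹: X=-4798920.1326, Y=-3690103.7764, Z=2002777.7986
→ geod (Bowring, a=6378137.000): φ=18.42128800°, λ=-142.44171000°, h=315.0700 m

φ=18.421288°, λ=-142.441710°, h=315.070 m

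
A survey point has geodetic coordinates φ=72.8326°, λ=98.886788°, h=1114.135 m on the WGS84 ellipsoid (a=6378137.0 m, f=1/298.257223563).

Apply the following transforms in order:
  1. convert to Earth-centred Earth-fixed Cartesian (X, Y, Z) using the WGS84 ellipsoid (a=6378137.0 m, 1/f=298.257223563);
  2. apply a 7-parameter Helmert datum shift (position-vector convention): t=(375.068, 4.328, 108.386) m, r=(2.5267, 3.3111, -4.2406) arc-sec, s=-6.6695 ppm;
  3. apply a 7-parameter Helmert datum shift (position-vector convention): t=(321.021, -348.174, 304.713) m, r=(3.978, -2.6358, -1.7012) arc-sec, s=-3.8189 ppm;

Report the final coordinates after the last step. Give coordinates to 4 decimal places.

start: φ=72.832600°, λ=98.886788°, h=1114.135 m
→ ECEF (a=6378137.000, f=1/298.257223563): X=-291772.3354, Y=1866034.2511, Z=6072818.7030
→ Helmert 7p (PV): X=-291259.4736, Y=1865957.7418, Z=6072914.1284
→ Helmert 7p (PV): X=-290999.5544, Y=1865487.7230, Z=6073227.9141

X=-290999.5544 m, Y=1865487.7230 m, Z=6073227.9141 m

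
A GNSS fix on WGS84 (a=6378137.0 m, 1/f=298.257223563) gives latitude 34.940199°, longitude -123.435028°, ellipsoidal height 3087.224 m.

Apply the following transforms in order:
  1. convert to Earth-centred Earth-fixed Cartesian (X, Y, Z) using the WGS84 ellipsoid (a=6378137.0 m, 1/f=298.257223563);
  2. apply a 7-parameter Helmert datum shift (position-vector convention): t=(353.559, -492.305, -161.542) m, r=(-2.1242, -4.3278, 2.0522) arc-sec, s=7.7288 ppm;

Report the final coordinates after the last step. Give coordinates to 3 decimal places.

X=-2885109.299 m, Y=-4370652.110 m, Z=3634049.533 m

start: φ=34.940199°, λ=-123.435028°, h=3087.224 m
→ ECEF (a=6378137.000, f=1/298.257223563): X=-2885407.7852, Y=-4370134.7482, Z=3634198.5225
→ Helmert 7p (PV): X=-2885109.2991, Y=-4370652.1105, Z=3634049.5329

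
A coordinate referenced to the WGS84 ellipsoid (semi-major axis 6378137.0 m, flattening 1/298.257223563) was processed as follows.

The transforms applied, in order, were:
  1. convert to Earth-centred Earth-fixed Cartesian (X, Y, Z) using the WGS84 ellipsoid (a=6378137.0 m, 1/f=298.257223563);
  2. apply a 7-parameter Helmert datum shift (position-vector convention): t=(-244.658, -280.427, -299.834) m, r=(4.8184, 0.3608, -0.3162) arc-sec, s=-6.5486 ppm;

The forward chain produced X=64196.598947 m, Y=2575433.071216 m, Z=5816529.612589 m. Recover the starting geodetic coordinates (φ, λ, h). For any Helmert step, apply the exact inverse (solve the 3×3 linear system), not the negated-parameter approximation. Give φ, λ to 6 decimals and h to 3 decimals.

start: X=64196.5989, Y=2575433.0712, Z=5816529.6126 m
→ Helmert⁻¹: X=64427.5554, Y=2575866.3466, Z=5816807.4787
→ geod (Bowring, a=6378137.000): φ=66.25024100°, λ=88.56721700°, h=1710.8560 m

φ=66.250241°, λ=88.567217°, h=1710.856 m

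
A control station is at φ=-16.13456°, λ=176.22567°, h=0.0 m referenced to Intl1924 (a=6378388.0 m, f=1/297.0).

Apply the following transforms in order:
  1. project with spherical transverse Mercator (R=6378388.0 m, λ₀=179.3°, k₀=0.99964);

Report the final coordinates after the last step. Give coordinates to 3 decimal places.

start: φ=-16.134560°, λ=176.225670°, h=0.000 m
→ tm (R=6378388.0, λ₀=179.3°): E=-328780.8760, N=-1797967.9705

E=-328780.876 m, N=-1797967.970 m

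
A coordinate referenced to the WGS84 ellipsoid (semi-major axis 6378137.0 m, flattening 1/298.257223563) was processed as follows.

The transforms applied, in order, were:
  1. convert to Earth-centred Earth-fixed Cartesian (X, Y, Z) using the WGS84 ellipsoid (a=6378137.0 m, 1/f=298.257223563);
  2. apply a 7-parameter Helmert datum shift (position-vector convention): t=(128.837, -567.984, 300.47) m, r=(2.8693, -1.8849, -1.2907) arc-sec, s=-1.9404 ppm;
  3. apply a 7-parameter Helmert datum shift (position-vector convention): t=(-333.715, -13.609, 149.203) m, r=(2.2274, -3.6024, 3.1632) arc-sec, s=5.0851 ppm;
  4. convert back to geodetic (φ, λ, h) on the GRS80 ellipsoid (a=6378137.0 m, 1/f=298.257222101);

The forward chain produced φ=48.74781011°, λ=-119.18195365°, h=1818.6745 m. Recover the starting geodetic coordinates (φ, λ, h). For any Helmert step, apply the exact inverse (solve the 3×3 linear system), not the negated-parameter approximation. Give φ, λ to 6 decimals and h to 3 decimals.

φ=48.751230°, λ=-119.183172°, h=1060.633 m

start: φ=48.747810°, λ=-119.181954°, h=1818.674 m
→ ECEF (a=6378137.000, f=1/298.257222101): X=-2055052.2934, Y=-3679804.2193, Z=4773480.1230
→ Helmert⁻¹: X=-2054681.1936, Y=-3679688.8419, Z=4773382.2681
→ Helmert⁻¹: X=-2054747.3776, Y=-3679074.4562, Z=4773161.0153
→ geod (Bowring, a=6378137.000): φ=48.75123000°, λ=-119.18317200°, h=1060.6330 m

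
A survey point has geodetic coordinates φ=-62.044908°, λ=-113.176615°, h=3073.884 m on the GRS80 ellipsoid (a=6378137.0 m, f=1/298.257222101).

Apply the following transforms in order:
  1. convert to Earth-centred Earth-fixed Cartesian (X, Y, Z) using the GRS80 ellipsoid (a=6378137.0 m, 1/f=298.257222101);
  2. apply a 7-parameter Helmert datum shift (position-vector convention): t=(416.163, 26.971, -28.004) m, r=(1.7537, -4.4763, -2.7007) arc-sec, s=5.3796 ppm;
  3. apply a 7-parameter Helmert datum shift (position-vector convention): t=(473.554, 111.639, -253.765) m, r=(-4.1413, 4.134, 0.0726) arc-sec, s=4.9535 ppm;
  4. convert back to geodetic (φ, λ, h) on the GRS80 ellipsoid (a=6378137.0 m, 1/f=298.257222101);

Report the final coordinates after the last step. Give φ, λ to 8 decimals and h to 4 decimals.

φ=-62.04930358°, λ=-113.16210805°, h=3164.5555 m

start: φ=-62.044908°, λ=-113.176615°, h=3073.884 m
→ ECEF (a=6378137.000, f=1/298.257222101): X=-1180392.9768, Y=-2757170.5112, Z=-5613578.3250
→ Helmert 7p (PV): X=-1179897.4397, Y=-2757095.1893, Z=-5613685.5866
→ Helmert 7p (PV): X=-1179541.2710, Y=-2757110.3327, Z=-5613888.1551
→ geod (Bowring, a=6378137.000): φ=-62.04930358°, λ=-113.16210805°, h=3164.5555 m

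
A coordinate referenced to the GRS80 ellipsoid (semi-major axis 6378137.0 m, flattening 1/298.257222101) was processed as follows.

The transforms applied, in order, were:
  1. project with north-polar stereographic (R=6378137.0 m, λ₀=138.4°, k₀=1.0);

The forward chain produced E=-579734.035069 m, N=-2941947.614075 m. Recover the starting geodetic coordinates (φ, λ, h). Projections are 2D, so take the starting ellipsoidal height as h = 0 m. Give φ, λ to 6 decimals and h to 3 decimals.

φ=63.544089°, λ=127.252245°, h=0.000 m

start: E=-579734.0351, N=-2941947.6141 m
→ stereo⁻¹: φ=63.54408900°, λ=127.25224500°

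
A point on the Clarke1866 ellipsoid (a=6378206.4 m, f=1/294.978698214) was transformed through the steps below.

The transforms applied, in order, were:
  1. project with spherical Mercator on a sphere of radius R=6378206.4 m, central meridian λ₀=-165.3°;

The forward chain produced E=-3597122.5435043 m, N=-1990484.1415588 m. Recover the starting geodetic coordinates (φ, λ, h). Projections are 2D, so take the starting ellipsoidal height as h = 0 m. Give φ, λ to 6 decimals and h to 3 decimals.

φ=-17.597265°, λ=162.386850°, h=0.000 m

start: E=-3597122.5435, N=-1990484.1416 m
→ merc⁻¹: φ=-17.59726500°, λ=162.38685000°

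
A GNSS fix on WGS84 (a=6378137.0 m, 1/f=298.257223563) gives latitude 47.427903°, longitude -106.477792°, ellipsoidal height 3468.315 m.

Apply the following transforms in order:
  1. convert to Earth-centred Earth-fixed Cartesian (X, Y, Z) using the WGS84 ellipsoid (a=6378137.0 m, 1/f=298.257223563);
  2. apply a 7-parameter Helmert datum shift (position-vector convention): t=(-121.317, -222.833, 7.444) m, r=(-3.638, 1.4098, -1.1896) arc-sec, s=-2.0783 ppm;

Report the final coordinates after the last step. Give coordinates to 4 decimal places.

start: φ=47.427903°, λ=-106.477792°, h=3468.315 m
→ ECEF (a=6378137.000, f=1/298.257223563): X=-1226793.3057, Y=-4147487.3903, Z=4676632.8358
→ Helmert 7p (PV): X=-1226904.0287, Y=-4147612.0442, Z=4676712.0966

X=-1226904.0287 m, Y=-4147612.0442 m, Z=4676712.0966 m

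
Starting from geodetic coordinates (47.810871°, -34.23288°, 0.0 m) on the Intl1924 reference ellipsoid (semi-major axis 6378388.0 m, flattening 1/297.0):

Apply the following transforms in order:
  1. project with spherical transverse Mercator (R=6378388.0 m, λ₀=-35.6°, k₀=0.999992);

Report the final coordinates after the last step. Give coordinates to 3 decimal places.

start: φ=47.810871°, λ=-34.232880°, h=0.000 m
→ tm (R=6378388.0, λ₀=-35.6°): E=102208.0708, N=5323352.2424

E=102208.071 m, N=5323352.242 m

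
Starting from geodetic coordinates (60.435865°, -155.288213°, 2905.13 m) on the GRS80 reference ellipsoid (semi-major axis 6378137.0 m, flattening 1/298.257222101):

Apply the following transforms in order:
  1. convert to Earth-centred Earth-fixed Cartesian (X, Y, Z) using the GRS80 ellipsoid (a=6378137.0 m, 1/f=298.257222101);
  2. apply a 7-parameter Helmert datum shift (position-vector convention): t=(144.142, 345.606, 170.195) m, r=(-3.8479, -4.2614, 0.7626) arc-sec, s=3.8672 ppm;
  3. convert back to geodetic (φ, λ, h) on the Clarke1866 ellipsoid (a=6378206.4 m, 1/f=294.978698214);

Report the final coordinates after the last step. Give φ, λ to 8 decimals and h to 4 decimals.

start: φ=60.435865°, λ=-155.288213°, h=2905.130 m
→ ECEF (a=6378137.000, f=1/298.257222101): X=-2867334.5567, Y=-1319541.2756, Z=5527124.9887
→ Helmert 7p (PV): X=-2867310.8146, Y=-1319108.2640, Z=5527281.9356
→ geod (Bowring, a=6378206.400): φ=60.43997524°, λ=-155.29517362°, h=3052.1614 m

φ=60.43997524°, λ=-155.29517362°, h=3052.1614 m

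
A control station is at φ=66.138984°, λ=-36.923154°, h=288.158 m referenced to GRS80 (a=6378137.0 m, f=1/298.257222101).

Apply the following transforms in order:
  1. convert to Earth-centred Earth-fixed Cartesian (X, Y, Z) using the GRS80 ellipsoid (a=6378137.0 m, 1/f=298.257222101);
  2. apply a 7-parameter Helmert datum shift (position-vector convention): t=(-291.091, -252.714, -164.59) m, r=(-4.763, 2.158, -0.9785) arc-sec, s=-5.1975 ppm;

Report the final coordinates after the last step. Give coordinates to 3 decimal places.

start: φ=66.138984°, λ=-36.923154°, h=288.158 m
→ ECEF (a=6378137.000, f=1/298.257222101): X=2068516.3047, Y=-1554393.5178, Z=5810497.4686
→ Helmert 7p (PV): X=2068267.8795, Y=-1554513.7922, Z=5810316.9306

X=2068267.879 m, Y=-1554513.792 m, Z=5810316.931 m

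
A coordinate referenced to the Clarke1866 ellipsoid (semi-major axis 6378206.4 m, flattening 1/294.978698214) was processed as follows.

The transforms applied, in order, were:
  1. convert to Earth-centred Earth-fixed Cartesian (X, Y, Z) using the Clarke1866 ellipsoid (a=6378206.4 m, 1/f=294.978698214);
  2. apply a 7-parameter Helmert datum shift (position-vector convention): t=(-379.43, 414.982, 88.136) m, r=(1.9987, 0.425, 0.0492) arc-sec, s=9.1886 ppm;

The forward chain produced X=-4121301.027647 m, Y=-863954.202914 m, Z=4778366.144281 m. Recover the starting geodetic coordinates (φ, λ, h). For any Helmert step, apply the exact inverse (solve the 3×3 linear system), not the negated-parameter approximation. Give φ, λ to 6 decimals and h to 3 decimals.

φ=48.806496°, λ=-168.154520°, h=2690.883 m

start: X=-4121301.0276, Y=-863954.2029, Z=4778366.1443 m
→ Helmert⁻¹: X=-4120893.7840, Y=-864313.9587, Z=4778233.9872
→ geod (Bowring, a=6378206.400): φ=48.80649600°, λ=-168.15452000°, h=2690.8830 m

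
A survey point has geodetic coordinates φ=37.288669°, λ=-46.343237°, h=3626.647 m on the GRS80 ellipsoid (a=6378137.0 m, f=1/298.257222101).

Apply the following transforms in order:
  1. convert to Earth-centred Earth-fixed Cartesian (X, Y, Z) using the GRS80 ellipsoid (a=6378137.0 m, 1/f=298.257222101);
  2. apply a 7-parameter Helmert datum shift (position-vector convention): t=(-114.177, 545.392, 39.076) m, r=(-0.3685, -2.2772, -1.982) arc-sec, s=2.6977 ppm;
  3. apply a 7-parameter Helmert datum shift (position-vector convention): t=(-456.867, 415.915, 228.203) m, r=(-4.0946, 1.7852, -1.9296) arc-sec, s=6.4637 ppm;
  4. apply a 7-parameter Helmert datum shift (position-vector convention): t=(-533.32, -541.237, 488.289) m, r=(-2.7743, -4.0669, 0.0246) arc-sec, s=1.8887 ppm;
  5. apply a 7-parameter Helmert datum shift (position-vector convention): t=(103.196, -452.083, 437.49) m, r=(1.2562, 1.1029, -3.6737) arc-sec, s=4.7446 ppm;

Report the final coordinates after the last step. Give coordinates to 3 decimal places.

start: φ=37.288669°, λ=-46.343237°, h=3626.647 m
→ ECEF (a=6378137.000, f=1/298.257222101): X=3509349.7850, Y=-3677877.3552, Z=3845127.1741
→ Helmert 7p (PV): X=3509167.2833, Y=-3677368.7370, Z=3845221.9378
→ Helmert 7p (PV): X=3508731.9768, Y=-3676933.0870, Z=3845517.6240
→ Helmert 7p (PV): X=3508129.9005, Y=-3677429.1272, Z=3846131.8130
→ Helmert 7p (PV): X=3508204.8091, Y=-3677984.5642, Z=3846546.3968

X=3508204.809 m, Y=-3677984.564 m, Z=3846546.397 m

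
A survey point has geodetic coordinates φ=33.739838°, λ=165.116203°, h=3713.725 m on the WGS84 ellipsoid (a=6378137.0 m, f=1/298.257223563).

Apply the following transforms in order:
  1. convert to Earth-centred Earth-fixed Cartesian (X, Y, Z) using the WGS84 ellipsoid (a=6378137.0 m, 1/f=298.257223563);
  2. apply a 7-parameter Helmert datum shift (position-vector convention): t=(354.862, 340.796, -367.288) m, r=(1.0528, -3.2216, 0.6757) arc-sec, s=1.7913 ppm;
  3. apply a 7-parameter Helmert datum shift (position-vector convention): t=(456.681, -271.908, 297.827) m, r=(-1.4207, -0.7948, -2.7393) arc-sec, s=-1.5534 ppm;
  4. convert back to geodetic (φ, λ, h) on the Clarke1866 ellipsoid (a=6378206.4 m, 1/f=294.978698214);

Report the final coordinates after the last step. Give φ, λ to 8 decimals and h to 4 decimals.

start: φ=33.739838°, λ=165.116203°, h=3713.725 m
→ ECEF (a=6378137.000, f=1/298.257223563): X=-5134190.3156, Y=1364547.8118, Z=3524549.0119
→ Helmert 7p (PV): X=-5133904.1698, Y=1364856.2433, Z=3524114.8125
→ Helmert 7p (PV): X=-5133434.9673, Y=1364674.6690, Z=3524377.9819
→ geod (Bowring, a=6378206.400): φ=33.74402501°, λ=165.11278774°, h=3042.6267 m

φ=33.74402501°, λ=165.11278774°, h=3042.6267 m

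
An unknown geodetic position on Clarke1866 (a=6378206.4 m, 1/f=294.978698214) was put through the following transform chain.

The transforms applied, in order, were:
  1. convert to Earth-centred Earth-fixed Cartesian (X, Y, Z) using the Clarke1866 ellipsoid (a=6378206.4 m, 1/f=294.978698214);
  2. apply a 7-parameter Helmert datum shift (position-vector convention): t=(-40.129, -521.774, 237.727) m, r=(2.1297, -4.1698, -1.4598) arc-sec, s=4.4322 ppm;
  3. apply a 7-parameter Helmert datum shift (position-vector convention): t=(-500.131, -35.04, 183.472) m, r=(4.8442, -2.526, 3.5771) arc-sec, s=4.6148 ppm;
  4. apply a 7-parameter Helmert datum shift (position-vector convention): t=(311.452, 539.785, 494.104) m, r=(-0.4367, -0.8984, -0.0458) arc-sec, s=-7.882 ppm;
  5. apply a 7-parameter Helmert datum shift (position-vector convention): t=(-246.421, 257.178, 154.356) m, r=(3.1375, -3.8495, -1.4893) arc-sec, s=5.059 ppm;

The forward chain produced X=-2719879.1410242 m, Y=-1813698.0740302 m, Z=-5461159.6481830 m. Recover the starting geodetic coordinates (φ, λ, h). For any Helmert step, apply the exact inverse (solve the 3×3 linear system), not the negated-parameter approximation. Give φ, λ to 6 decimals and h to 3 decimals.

φ=-59.268555°, λ=-146.294689°, h=3342.953 m

start: X=-2719879.1410, Y=-1813698.0740, Z=-5461159.6482 m
→ Helmert⁻¹: X=-2719707.7854, Y=-1814048.7831, Z=-5461208.0243
→ Helmert⁻¹: X=-2720064.0628, Y=-1814591.9112, Z=-5461737.1722
→ Helmert⁻¹: X=-2719649.7390, Y=-1814629.6053, Z=-5461819.5156
→ Helmert⁻¹: X=-2719695.1344, Y=-1814175.4341, Z=-5461959.3215
→ geod (Bowring, a=6378206.400): φ=-59.26855500°, λ=-146.29468900°, h=3342.9530 m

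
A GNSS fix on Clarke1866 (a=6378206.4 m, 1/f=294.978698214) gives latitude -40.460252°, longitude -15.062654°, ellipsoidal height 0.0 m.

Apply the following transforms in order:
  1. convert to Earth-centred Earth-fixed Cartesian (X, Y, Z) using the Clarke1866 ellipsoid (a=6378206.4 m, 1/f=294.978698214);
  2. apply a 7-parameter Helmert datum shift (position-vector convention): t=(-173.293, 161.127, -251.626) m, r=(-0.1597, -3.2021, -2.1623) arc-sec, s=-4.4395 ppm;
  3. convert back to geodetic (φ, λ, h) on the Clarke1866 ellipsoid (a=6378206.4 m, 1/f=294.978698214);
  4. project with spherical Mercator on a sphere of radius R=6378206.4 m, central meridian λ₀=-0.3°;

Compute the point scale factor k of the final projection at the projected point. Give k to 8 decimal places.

start: φ=-40.460252°, λ=-15.062654°, h=0.000 m
→ ECEF (a=6378206.400, f=1/294.978698214): X=4692856.6085, Y=-1262948.9200, Z=-4116804.1323
→ Helmert 7p (PV): X=4692713.1519, Y=-1262834.5691, Z=-4116963.6513
→ geod (Bowring, a=6378206.400): φ=-40.46232824°, λ=-15.06179166°, h=-24.4903 m
→ into merc (λ₀=-0.3°): φ=-40.46232824°, λ−λ₀=-14.76179166°
scale k = 1.31434920

1.31434920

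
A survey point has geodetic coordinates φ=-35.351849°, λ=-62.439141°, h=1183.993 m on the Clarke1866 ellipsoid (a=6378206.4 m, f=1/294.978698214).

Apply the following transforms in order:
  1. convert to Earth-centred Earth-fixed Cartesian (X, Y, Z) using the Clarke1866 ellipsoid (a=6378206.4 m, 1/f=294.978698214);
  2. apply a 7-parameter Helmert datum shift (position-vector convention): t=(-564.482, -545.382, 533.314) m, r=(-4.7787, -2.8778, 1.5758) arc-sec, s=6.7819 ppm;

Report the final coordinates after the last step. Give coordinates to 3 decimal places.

start: φ=-35.351849°, λ=-62.439141°, h=1183.993 m
→ ECEF (a=6378206.400, f=1/294.978698214): X=2410167.0861, Y=-4617905.2408, Z=-3670270.2298
→ Helmert 7p (PV): X=2409705.4371, Y=-4618548.5605, Z=-3669621.1931

X=2409705.437 m, Y=-4618548.561 m, Z=-3669621.193 m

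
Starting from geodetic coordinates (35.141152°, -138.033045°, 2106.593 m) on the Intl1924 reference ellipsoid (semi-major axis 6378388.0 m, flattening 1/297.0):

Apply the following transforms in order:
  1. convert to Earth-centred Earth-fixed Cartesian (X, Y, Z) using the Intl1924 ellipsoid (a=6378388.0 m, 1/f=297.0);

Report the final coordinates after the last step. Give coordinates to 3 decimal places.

start: φ=35.141152°, λ=-138.033045°, h=2106.593 m
→ ECEF (a=6378388.000, f=1/297.0): X=-3883744.2102, Y=-3492885.2024, Z=3651952.8545

X=-3883744.210 m, Y=-3492885.202 m, Z=3651952.855 m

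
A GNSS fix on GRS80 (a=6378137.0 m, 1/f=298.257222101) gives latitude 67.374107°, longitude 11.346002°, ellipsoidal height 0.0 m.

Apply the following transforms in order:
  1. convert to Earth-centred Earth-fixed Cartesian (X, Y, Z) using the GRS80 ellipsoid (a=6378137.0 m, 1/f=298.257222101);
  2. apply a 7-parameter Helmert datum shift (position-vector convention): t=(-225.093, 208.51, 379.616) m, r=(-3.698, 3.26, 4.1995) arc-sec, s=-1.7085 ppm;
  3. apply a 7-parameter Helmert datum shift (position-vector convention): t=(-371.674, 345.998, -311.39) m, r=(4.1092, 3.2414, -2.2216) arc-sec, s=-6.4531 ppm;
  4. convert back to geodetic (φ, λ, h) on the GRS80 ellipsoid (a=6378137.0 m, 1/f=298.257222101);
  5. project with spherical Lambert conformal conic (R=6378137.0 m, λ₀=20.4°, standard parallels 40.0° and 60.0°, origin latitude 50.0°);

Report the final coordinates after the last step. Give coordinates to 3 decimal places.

E=-400723.441 m, N=1960641.476 m

start: φ=67.374107°, λ=11.346002°, h=0.000 m
→ ECEF (a=6378137.000, f=1/298.257222101): X=2412685.7755, Y=484116.9716, Z=5864589.9588
→ Helmert 7p (PV): X=2412539.3932, Y=484478.9187, Z=5864912.7435
→ Helmert 7p (PV): X=2412249.5340, Y=484678.9661, Z=5864535.2461
→ geod (Bowring, a=6378137.000): φ=67.37654252°, λ=11.36083173°, h=-172.4771 m
→ lcc (R=6378137.0, λ₀=20.4°): E=-400723.4409, N=1960641.4758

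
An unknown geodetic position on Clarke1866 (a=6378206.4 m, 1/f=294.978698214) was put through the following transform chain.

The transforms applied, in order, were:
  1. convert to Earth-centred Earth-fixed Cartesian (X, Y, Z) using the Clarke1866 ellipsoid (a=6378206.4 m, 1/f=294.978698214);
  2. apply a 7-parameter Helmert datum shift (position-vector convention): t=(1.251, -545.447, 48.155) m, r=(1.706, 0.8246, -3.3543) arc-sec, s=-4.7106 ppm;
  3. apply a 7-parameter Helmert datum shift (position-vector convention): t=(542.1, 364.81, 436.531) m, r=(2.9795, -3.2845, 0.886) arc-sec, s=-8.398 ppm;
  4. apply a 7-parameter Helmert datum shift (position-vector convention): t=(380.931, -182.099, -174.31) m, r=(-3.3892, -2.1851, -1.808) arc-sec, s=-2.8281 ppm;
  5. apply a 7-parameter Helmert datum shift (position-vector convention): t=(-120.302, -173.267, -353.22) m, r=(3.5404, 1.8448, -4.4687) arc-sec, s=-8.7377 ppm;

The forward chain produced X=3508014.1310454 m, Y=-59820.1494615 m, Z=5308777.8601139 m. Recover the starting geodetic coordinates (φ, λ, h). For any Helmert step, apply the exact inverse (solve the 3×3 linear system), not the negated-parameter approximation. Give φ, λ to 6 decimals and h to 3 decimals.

φ=56.723943°, λ=-0.963925°, h=13.102 m

start: X=3508014.1310, Y=-59820.1495, Z=5308777.8601 m
→ Helmert⁻¹: X=3508118.8902, Y=-59480.2716, Z=5309209.8671
→ Helmert⁻¹: X=3507804.6454, Y=-59354.8326, Z=5309361.0568
→ Helmert⁻¹: X=3507376.2809, Y=-59658.5225, Z=5308914.1219
→ Helmert⁻¹: X=3507371.2877, Y=-59012.4072, Z=5308905.4847
→ geod (Bowring, a=6378206.400): φ=56.72394300°, λ=-0.96392500°, h=13.1020 m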